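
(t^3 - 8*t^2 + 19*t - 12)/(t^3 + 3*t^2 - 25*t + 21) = (t - 4)/(t + 7)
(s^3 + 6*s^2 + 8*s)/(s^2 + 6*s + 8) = s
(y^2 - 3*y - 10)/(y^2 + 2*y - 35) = (y + 2)/(y + 7)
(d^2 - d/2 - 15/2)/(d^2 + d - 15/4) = 2*(d - 3)/(2*d - 3)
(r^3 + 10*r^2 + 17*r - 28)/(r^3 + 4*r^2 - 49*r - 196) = (r - 1)/(r - 7)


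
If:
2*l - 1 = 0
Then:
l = 1/2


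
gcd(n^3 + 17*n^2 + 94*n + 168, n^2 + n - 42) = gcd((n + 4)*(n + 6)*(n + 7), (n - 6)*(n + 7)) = n + 7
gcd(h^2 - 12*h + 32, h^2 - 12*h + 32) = h^2 - 12*h + 32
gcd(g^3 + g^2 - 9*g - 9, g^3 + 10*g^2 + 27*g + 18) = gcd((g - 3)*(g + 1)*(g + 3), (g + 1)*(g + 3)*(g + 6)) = g^2 + 4*g + 3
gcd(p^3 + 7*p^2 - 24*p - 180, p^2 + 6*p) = p + 6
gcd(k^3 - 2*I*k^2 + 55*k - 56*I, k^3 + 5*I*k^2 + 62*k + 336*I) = k^2 - I*k + 56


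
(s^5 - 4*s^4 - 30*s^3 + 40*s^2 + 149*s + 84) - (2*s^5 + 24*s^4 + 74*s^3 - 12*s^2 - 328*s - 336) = -s^5 - 28*s^4 - 104*s^3 + 52*s^2 + 477*s + 420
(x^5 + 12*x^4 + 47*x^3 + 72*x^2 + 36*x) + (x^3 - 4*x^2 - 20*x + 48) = x^5 + 12*x^4 + 48*x^3 + 68*x^2 + 16*x + 48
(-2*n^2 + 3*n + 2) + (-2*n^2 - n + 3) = -4*n^2 + 2*n + 5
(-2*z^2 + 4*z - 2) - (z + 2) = -2*z^2 + 3*z - 4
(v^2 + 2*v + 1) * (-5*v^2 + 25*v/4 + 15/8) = -5*v^4 - 15*v^3/4 + 75*v^2/8 + 10*v + 15/8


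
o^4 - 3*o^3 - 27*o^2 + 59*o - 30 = (o - 6)*(o - 1)^2*(o + 5)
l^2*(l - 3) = l^3 - 3*l^2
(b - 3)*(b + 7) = b^2 + 4*b - 21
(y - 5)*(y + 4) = y^2 - y - 20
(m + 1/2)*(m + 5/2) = m^2 + 3*m + 5/4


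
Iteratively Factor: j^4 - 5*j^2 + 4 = (j + 2)*(j^3 - 2*j^2 - j + 2) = (j + 1)*(j + 2)*(j^2 - 3*j + 2) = (j - 2)*(j + 1)*(j + 2)*(j - 1)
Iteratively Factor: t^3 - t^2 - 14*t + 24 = (t + 4)*(t^2 - 5*t + 6) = (t - 2)*(t + 4)*(t - 3)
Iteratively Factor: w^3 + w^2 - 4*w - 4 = (w + 1)*(w^2 - 4) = (w - 2)*(w + 1)*(w + 2)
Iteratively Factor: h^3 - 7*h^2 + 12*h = (h - 4)*(h^2 - 3*h) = (h - 4)*(h - 3)*(h)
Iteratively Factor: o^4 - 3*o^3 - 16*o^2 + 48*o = (o)*(o^3 - 3*o^2 - 16*o + 48) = o*(o - 3)*(o^2 - 16) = o*(o - 3)*(o + 4)*(o - 4)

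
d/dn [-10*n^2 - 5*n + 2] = -20*n - 5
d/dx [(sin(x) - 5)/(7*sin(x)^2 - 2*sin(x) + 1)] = (-7*sin(x)^2 + 70*sin(x) - 9)*cos(x)/(7*sin(x)^2 - 2*sin(x) + 1)^2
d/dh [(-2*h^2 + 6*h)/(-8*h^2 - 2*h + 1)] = 2*(26*h^2 - 2*h + 3)/(64*h^4 + 32*h^3 - 12*h^2 - 4*h + 1)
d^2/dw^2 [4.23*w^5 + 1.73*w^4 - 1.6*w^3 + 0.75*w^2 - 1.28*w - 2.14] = 84.6*w^3 + 20.76*w^2 - 9.6*w + 1.5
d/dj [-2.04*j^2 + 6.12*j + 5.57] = 6.12 - 4.08*j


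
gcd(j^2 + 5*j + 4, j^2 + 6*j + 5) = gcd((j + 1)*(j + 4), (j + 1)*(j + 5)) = j + 1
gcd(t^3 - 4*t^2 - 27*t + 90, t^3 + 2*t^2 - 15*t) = t^2 + 2*t - 15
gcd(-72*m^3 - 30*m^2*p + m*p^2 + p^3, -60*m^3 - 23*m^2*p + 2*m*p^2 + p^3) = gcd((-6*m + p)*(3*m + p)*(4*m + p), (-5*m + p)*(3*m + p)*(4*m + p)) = 12*m^2 + 7*m*p + p^2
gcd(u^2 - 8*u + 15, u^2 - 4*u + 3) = u - 3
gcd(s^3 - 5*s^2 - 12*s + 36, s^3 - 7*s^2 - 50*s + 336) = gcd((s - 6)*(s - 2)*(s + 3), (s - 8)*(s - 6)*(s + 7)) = s - 6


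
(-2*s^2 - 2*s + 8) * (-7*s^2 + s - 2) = 14*s^4 + 12*s^3 - 54*s^2 + 12*s - 16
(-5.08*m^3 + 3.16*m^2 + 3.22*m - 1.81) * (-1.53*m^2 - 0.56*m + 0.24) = 7.7724*m^5 - 1.99*m^4 - 7.9154*m^3 + 1.7245*m^2 + 1.7864*m - 0.4344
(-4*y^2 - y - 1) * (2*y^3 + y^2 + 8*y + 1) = -8*y^5 - 6*y^4 - 35*y^3 - 13*y^2 - 9*y - 1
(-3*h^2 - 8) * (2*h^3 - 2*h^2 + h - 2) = -6*h^5 + 6*h^4 - 19*h^3 + 22*h^2 - 8*h + 16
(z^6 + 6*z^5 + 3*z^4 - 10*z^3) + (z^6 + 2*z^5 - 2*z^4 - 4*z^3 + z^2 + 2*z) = 2*z^6 + 8*z^5 + z^4 - 14*z^3 + z^2 + 2*z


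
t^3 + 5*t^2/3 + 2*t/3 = t*(t + 2/3)*(t + 1)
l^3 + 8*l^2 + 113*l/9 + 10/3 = (l + 1/3)*(l + 5/3)*(l + 6)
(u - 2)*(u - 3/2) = u^2 - 7*u/2 + 3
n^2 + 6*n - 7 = (n - 1)*(n + 7)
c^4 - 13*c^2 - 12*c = c*(c - 4)*(c + 1)*(c + 3)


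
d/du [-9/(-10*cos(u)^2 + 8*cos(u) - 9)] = 36*(5*cos(u) - 2)*sin(u)/(10*cos(u)^2 - 8*cos(u) + 9)^2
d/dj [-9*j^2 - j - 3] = -18*j - 1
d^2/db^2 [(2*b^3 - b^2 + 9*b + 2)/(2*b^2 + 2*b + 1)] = 2*(44*b^3 + 42*b^2 - 24*b - 15)/(8*b^6 + 24*b^5 + 36*b^4 + 32*b^3 + 18*b^2 + 6*b + 1)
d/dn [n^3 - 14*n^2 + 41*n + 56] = 3*n^2 - 28*n + 41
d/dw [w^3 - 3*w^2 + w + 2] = 3*w^2 - 6*w + 1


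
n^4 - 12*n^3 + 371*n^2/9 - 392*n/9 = n*(n - 7)*(n - 8/3)*(n - 7/3)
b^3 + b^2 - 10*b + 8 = (b - 2)*(b - 1)*(b + 4)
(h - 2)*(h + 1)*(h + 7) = h^3 + 6*h^2 - 9*h - 14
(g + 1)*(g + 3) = g^2 + 4*g + 3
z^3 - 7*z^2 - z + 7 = (z - 7)*(z - 1)*(z + 1)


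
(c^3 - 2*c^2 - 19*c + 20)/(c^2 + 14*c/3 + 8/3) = 3*(c^2 - 6*c + 5)/(3*c + 2)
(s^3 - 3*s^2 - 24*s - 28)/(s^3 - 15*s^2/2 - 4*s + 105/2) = 2*(s^2 + 4*s + 4)/(2*s^2 - s - 15)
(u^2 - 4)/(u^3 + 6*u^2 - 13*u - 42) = (u - 2)/(u^2 + 4*u - 21)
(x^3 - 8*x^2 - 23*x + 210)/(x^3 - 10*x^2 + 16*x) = (x^3 - 8*x^2 - 23*x + 210)/(x*(x^2 - 10*x + 16))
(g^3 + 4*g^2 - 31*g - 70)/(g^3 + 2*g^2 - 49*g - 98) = (g - 5)/(g - 7)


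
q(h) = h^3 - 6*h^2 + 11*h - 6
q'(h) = 3*h^2 - 12*h + 11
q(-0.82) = -19.61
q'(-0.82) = 22.86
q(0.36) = -2.77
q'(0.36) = 7.07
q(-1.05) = -25.32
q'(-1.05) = 26.91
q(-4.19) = -230.99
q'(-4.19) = 113.95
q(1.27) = 0.34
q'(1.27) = 0.60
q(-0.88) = -21.01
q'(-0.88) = 23.88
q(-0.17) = -8.05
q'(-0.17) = 13.13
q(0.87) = -0.31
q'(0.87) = 2.83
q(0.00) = -6.00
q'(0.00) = 11.00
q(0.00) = -6.00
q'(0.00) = 11.00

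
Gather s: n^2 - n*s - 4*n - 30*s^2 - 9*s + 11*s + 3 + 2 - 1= n^2 - 4*n - 30*s^2 + s*(2 - n) + 4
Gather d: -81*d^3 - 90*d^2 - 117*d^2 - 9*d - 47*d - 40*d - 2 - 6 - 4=-81*d^3 - 207*d^2 - 96*d - 12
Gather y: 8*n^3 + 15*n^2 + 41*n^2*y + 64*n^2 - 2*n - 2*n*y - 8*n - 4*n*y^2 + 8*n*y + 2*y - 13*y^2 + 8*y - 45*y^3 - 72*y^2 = 8*n^3 + 79*n^2 - 10*n - 45*y^3 + y^2*(-4*n - 85) + y*(41*n^2 + 6*n + 10)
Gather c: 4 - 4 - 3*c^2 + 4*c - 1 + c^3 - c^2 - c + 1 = c^3 - 4*c^2 + 3*c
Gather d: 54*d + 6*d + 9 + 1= 60*d + 10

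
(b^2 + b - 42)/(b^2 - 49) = (b - 6)/(b - 7)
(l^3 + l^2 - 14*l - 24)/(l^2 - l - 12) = l + 2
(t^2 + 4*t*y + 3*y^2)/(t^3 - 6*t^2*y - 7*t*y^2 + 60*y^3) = (t + y)/(t^2 - 9*t*y + 20*y^2)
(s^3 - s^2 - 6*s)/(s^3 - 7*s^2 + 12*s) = (s + 2)/(s - 4)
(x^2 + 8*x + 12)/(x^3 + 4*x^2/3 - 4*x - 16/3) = 3*(x + 6)/(3*x^2 - 2*x - 8)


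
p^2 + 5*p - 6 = (p - 1)*(p + 6)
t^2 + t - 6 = (t - 2)*(t + 3)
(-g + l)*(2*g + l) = -2*g^2 + g*l + l^2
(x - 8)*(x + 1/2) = x^2 - 15*x/2 - 4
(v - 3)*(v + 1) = v^2 - 2*v - 3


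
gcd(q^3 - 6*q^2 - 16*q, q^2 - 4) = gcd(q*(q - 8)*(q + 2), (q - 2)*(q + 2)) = q + 2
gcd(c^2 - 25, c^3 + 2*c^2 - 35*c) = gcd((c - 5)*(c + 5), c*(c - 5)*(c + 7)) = c - 5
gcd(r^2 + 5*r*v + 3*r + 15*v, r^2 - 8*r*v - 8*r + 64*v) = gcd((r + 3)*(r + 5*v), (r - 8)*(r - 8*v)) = 1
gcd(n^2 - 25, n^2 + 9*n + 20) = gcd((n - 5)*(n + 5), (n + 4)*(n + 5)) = n + 5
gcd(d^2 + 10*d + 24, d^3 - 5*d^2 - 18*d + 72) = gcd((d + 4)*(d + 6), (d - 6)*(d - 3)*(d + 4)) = d + 4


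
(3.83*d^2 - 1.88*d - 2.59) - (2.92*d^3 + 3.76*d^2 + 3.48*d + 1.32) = -2.92*d^3 + 0.0700000000000003*d^2 - 5.36*d - 3.91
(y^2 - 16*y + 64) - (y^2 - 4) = 68 - 16*y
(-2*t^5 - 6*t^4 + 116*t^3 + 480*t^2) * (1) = -2*t^5 - 6*t^4 + 116*t^3 + 480*t^2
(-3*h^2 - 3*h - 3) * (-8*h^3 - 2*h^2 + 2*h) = 24*h^5 + 30*h^4 + 24*h^3 - 6*h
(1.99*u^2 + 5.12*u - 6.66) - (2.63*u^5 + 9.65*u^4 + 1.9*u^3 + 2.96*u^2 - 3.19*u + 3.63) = -2.63*u^5 - 9.65*u^4 - 1.9*u^3 - 0.97*u^2 + 8.31*u - 10.29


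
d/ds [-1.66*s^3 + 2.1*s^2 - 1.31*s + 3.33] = -4.98*s^2 + 4.2*s - 1.31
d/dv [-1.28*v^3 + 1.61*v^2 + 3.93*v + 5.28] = -3.84*v^2 + 3.22*v + 3.93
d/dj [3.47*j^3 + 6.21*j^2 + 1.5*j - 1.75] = 10.41*j^2 + 12.42*j + 1.5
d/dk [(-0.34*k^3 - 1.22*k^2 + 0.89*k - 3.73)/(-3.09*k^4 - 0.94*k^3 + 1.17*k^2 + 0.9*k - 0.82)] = (-1.0506*k^6 - 7.5396*k^5 + 6.7057*k^4 - 45.0416*k^3 - 11.8215*k^2 + 10.729*k + 2.6272)/(9.5481*k^8 + 5.8092*k^7 - 6.347*k^6 - 7.7616*k^5 + 4.7445*k^4 + 3.6476*k^3 - 1.1088*k^2 - 1.476*k + 0.6724)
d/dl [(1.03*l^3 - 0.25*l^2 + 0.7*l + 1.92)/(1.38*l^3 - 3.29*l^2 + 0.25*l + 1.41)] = (-3.0437*l^4 - 1.417*l^3 - 1.3514*l^2 + 11.9286*l + 0.507)/(1.9044*l^6 - 9.0804*l^5 + 11.5141*l^4 + 2.2466*l^3 - 9.2153*l^2 + 0.705*l + 1.9881)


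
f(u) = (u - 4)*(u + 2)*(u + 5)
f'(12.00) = 486.00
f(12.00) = 1904.00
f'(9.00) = 279.00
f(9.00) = 770.00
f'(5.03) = 88.08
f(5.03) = 72.63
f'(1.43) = -3.29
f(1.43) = -56.68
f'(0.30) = -15.93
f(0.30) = -45.10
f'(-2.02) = -17.88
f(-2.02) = 0.36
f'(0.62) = -13.13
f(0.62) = -49.77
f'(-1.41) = -20.50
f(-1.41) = -11.46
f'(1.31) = -4.99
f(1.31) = -56.18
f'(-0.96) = -21.00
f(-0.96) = -20.84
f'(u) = (u - 4)*(u + 2) + (u - 4)*(u + 5) + (u + 2)*(u + 5)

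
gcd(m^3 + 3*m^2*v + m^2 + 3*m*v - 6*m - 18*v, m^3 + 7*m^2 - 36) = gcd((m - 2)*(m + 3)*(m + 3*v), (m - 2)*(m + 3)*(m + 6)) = m^2 + m - 6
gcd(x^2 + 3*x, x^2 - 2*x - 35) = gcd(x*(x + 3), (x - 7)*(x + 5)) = 1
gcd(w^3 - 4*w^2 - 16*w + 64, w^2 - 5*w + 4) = w - 4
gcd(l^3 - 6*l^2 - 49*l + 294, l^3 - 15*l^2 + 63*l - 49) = l - 7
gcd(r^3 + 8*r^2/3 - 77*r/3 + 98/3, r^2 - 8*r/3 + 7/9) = r - 7/3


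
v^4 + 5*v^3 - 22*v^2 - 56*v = v*(v - 4)*(v + 2)*(v + 7)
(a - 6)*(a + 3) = a^2 - 3*a - 18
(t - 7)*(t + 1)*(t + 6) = t^3 - 43*t - 42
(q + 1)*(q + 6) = q^2 + 7*q + 6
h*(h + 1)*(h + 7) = h^3 + 8*h^2 + 7*h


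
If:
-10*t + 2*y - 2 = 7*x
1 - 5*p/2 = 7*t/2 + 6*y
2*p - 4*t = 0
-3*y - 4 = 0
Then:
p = 36/17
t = 18/17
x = -778/357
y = -4/3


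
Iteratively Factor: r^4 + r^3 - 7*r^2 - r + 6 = (r - 1)*(r^3 + 2*r^2 - 5*r - 6) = (r - 2)*(r - 1)*(r^2 + 4*r + 3) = (r - 2)*(r - 1)*(r + 3)*(r + 1)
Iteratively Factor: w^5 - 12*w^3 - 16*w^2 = (w)*(w^4 - 12*w^2 - 16*w) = w*(w + 2)*(w^3 - 2*w^2 - 8*w) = w*(w + 2)^2*(w^2 - 4*w) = w*(w - 4)*(w + 2)^2*(w)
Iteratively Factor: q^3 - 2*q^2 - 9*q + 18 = (q - 2)*(q^2 - 9) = (q - 2)*(q + 3)*(q - 3)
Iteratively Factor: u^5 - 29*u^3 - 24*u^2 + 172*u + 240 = (u - 3)*(u^4 + 3*u^3 - 20*u^2 - 84*u - 80) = (u - 3)*(u + 2)*(u^3 + u^2 - 22*u - 40) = (u - 5)*(u - 3)*(u + 2)*(u^2 + 6*u + 8) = (u - 5)*(u - 3)*(u + 2)*(u + 4)*(u + 2)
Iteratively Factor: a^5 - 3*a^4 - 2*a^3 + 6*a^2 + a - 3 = (a + 1)*(a^4 - 4*a^3 + 2*a^2 + 4*a - 3) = (a + 1)^2*(a^3 - 5*a^2 + 7*a - 3) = (a - 1)*(a + 1)^2*(a^2 - 4*a + 3) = (a - 3)*(a - 1)*(a + 1)^2*(a - 1)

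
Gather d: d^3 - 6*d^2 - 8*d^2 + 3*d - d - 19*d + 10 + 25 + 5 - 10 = d^3 - 14*d^2 - 17*d + 30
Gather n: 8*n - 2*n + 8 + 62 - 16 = 6*n + 54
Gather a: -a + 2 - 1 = 1 - a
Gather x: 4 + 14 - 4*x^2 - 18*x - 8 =-4*x^2 - 18*x + 10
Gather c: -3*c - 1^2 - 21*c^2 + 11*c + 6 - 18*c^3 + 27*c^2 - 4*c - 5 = -18*c^3 + 6*c^2 + 4*c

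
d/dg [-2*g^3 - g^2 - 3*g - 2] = -6*g^2 - 2*g - 3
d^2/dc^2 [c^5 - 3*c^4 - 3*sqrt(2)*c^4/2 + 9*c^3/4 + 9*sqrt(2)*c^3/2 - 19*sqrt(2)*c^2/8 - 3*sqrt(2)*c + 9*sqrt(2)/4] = 20*c^3 - 36*c^2 - 18*sqrt(2)*c^2 + 27*c/2 + 27*sqrt(2)*c - 19*sqrt(2)/4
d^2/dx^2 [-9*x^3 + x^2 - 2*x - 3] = 2 - 54*x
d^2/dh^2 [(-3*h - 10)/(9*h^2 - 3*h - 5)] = 18*(9*(h + 1)*(-9*h^2 + 3*h + 5) + (3*h + 10)*(6*h - 1)^2)/(-9*h^2 + 3*h + 5)^3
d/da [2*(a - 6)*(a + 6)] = 4*a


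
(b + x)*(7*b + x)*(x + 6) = 7*b^2*x + 42*b^2 + 8*b*x^2 + 48*b*x + x^3 + 6*x^2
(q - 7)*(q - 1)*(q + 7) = q^3 - q^2 - 49*q + 49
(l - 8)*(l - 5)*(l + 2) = l^3 - 11*l^2 + 14*l + 80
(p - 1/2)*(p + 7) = p^2 + 13*p/2 - 7/2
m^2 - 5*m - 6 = (m - 6)*(m + 1)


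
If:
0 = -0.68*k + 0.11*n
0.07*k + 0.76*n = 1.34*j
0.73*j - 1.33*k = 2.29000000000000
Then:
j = 6.43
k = 1.81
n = 11.17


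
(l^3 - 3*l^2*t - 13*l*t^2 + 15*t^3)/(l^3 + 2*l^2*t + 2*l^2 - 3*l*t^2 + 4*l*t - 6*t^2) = (l - 5*t)/(l + 2)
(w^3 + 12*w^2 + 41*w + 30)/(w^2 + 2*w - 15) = (w^2 + 7*w + 6)/(w - 3)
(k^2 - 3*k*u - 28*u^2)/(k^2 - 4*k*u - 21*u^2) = (k + 4*u)/(k + 3*u)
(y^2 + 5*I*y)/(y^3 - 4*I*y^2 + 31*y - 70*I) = y/(y^2 - 9*I*y - 14)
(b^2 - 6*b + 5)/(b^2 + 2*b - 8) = (b^2 - 6*b + 5)/(b^2 + 2*b - 8)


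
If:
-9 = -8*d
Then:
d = 9/8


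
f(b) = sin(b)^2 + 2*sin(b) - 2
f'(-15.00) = -0.53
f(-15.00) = -2.88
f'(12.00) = 0.78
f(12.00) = -2.79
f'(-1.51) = 0.00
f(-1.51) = -3.00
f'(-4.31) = -1.50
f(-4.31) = 0.69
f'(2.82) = -2.50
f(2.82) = -1.27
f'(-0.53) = 0.85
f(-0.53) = -2.76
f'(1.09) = 1.75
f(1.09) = 0.56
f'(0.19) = 2.33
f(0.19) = -1.59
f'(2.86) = -2.46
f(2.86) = -1.37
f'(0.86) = 2.29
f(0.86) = 0.09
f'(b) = 2*sin(b)*cos(b) + 2*cos(b)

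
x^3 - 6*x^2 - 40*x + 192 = (x - 8)*(x - 4)*(x + 6)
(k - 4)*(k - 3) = k^2 - 7*k + 12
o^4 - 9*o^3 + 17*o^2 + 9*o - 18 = (o - 6)*(o - 3)*(o - 1)*(o + 1)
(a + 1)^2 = a^2 + 2*a + 1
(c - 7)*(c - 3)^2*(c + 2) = c^4 - 11*c^3 + 25*c^2 + 39*c - 126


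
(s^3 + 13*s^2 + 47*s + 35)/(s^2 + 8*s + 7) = s + 5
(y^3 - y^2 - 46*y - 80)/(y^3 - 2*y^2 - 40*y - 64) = (y + 5)/(y + 4)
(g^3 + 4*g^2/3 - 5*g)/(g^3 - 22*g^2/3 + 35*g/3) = (3*g^2 + 4*g - 15)/(3*g^2 - 22*g + 35)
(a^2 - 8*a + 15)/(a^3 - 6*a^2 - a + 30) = 1/(a + 2)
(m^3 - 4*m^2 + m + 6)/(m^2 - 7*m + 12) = (m^2 - m - 2)/(m - 4)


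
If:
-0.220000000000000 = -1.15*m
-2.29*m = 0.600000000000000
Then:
No Solution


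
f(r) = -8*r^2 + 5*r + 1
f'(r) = 5 - 16*r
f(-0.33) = -1.52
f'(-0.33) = 10.28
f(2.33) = -30.78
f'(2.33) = -32.28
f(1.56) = -10.67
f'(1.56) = -19.96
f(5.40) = -205.28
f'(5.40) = -81.40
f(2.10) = -23.78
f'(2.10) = -28.60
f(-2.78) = -74.73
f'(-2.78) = 49.48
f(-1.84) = -35.28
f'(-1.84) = 34.44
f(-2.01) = -41.37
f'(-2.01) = 37.16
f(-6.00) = -317.00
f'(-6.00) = 101.00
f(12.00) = -1091.00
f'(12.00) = -187.00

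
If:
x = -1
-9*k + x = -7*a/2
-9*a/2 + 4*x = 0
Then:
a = -8/9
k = -37/81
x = -1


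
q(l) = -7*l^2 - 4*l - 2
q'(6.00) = -88.00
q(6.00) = -278.00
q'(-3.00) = 38.00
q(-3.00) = -53.00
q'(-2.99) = 37.86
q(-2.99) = -52.62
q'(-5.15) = 68.10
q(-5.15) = -167.06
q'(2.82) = -43.48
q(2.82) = -68.95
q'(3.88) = -58.32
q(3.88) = -122.90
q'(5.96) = -87.44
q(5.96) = -274.49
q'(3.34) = -50.76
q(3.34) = -93.45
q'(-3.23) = 41.22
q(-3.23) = -62.11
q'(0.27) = -7.78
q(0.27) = -3.59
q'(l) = -14*l - 4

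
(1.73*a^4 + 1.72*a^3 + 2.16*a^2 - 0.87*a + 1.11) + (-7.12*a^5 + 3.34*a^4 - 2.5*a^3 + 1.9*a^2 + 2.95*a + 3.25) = -7.12*a^5 + 5.07*a^4 - 0.78*a^3 + 4.06*a^2 + 2.08*a + 4.36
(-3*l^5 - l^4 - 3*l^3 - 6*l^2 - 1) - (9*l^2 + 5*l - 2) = -3*l^5 - l^4 - 3*l^3 - 15*l^2 - 5*l + 1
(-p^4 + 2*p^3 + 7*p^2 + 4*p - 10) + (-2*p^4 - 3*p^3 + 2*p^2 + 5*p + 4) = -3*p^4 - p^3 + 9*p^2 + 9*p - 6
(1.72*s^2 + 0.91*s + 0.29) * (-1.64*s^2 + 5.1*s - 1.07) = -2.8208*s^4 + 7.2796*s^3 + 2.325*s^2 + 0.5053*s - 0.3103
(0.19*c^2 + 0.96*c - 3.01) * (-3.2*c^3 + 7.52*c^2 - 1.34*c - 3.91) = -0.608*c^5 - 1.6432*c^4 + 16.5966*c^3 - 24.6645*c^2 + 0.2798*c + 11.7691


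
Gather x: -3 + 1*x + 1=x - 2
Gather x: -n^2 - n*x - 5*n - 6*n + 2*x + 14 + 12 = -n^2 - 11*n + x*(2 - n) + 26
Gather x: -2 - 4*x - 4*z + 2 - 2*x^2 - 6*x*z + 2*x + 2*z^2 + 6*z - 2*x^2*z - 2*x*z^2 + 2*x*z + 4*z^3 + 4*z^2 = x^2*(-2*z - 2) + x*(-2*z^2 - 4*z - 2) + 4*z^3 + 6*z^2 + 2*z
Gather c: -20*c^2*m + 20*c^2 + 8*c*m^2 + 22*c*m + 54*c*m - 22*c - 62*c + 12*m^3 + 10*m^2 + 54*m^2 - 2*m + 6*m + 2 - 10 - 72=c^2*(20 - 20*m) + c*(8*m^2 + 76*m - 84) + 12*m^3 + 64*m^2 + 4*m - 80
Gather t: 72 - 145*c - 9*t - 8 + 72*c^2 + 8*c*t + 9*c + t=72*c^2 - 136*c + t*(8*c - 8) + 64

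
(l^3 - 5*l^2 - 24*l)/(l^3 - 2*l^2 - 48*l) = (l + 3)/(l + 6)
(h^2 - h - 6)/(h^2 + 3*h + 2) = (h - 3)/(h + 1)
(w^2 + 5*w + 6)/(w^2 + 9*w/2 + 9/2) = 2*(w + 2)/(2*w + 3)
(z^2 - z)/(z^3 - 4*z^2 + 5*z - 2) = z/(z^2 - 3*z + 2)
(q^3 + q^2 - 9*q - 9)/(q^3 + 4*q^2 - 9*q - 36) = (q + 1)/(q + 4)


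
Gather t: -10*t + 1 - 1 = -10*t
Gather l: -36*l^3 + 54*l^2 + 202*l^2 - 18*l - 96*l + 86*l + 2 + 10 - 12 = -36*l^3 + 256*l^2 - 28*l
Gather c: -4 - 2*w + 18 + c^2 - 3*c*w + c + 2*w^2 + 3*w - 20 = c^2 + c*(1 - 3*w) + 2*w^2 + w - 6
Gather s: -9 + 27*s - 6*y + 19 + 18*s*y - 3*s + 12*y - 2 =s*(18*y + 24) + 6*y + 8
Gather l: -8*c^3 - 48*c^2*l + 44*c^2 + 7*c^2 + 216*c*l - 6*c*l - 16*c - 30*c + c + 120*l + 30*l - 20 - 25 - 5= -8*c^3 + 51*c^2 - 45*c + l*(-48*c^2 + 210*c + 150) - 50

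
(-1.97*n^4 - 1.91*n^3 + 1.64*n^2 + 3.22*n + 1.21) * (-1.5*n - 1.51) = 2.955*n^5 + 5.8397*n^4 + 0.4241*n^3 - 7.3064*n^2 - 6.6772*n - 1.8271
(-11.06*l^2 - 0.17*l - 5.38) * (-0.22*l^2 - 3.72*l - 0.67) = 2.4332*l^4 + 41.1806*l^3 + 9.2262*l^2 + 20.1275*l + 3.6046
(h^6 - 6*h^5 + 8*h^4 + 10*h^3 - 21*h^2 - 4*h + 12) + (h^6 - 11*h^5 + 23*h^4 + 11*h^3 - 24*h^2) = 2*h^6 - 17*h^5 + 31*h^4 + 21*h^3 - 45*h^2 - 4*h + 12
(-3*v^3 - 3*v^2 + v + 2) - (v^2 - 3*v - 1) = -3*v^3 - 4*v^2 + 4*v + 3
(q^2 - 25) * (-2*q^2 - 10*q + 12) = -2*q^4 - 10*q^3 + 62*q^2 + 250*q - 300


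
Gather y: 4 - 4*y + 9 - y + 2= 15 - 5*y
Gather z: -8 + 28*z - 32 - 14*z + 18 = 14*z - 22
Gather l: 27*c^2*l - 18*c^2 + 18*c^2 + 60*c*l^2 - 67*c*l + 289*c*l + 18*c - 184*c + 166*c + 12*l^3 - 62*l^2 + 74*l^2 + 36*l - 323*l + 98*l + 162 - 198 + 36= 12*l^3 + l^2*(60*c + 12) + l*(27*c^2 + 222*c - 189)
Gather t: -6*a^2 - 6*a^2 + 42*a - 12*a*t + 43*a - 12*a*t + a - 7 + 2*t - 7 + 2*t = -12*a^2 + 86*a + t*(4 - 24*a) - 14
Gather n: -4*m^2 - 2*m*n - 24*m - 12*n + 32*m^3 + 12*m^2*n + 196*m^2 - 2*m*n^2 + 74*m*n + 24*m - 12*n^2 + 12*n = 32*m^3 + 192*m^2 + n^2*(-2*m - 12) + n*(12*m^2 + 72*m)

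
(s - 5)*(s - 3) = s^2 - 8*s + 15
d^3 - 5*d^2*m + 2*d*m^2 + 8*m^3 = (d - 4*m)*(d - 2*m)*(d + m)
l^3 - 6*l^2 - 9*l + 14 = (l - 7)*(l - 1)*(l + 2)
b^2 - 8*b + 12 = (b - 6)*(b - 2)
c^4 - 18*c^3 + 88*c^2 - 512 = (c - 8)^2*(c - 4)*(c + 2)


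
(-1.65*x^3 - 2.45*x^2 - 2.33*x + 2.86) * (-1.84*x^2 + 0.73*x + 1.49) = 3.036*x^5 + 3.3035*x^4 + 0.0402000000000005*x^3 - 10.6138*x^2 - 1.3839*x + 4.2614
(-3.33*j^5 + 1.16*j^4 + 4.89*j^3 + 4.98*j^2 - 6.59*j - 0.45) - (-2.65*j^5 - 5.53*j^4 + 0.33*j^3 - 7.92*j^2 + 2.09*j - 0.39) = -0.68*j^5 + 6.69*j^4 + 4.56*j^3 + 12.9*j^2 - 8.68*j - 0.06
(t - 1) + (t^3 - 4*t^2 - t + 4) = t^3 - 4*t^2 + 3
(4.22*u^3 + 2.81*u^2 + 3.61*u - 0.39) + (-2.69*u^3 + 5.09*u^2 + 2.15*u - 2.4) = 1.53*u^3 + 7.9*u^2 + 5.76*u - 2.79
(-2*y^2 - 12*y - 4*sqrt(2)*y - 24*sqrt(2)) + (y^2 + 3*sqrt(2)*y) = -y^2 - 12*y - sqrt(2)*y - 24*sqrt(2)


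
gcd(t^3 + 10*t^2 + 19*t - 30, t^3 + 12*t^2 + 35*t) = t + 5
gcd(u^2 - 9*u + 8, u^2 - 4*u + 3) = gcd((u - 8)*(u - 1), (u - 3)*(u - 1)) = u - 1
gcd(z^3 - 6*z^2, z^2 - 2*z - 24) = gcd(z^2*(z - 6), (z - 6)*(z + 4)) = z - 6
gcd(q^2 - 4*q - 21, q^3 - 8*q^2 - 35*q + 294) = q - 7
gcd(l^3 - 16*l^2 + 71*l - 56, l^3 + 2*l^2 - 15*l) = 1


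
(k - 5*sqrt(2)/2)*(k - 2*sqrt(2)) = k^2 - 9*sqrt(2)*k/2 + 10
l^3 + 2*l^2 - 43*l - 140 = (l - 7)*(l + 4)*(l + 5)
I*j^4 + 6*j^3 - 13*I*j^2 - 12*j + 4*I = (j - 2*I)^2*(j - I)*(I*j + 1)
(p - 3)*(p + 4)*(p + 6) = p^3 + 7*p^2 - 6*p - 72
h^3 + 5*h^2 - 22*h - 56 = (h - 4)*(h + 2)*(h + 7)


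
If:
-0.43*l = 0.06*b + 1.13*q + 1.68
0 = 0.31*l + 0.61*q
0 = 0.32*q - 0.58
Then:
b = -36.58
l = -3.57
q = 1.81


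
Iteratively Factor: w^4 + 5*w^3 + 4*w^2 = (w + 1)*(w^3 + 4*w^2) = w*(w + 1)*(w^2 + 4*w) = w*(w + 1)*(w + 4)*(w)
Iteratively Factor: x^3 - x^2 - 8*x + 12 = (x + 3)*(x^2 - 4*x + 4) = (x - 2)*(x + 3)*(x - 2)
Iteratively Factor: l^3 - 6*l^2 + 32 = (l - 4)*(l^2 - 2*l - 8) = (l - 4)*(l + 2)*(l - 4)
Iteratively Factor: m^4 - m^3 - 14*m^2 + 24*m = (m - 3)*(m^3 + 2*m^2 - 8*m) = m*(m - 3)*(m^2 + 2*m - 8) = m*(m - 3)*(m + 4)*(m - 2)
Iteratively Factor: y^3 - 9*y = (y)*(y^2 - 9) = y*(y - 3)*(y + 3)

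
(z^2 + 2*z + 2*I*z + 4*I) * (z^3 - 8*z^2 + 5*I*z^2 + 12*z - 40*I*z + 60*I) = z^5 - 6*z^4 + 7*I*z^4 - 14*z^3 - 42*I*z^3 + 84*z^2 - 28*I*z^2 + 40*z + 168*I*z - 240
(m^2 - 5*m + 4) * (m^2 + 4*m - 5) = m^4 - m^3 - 21*m^2 + 41*m - 20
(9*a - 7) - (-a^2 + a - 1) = a^2 + 8*a - 6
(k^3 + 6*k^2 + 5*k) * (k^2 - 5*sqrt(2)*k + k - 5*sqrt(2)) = k^5 - 5*sqrt(2)*k^4 + 7*k^4 - 35*sqrt(2)*k^3 + 11*k^3 - 55*sqrt(2)*k^2 + 5*k^2 - 25*sqrt(2)*k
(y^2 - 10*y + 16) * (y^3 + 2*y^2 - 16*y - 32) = y^5 - 8*y^4 - 20*y^3 + 160*y^2 + 64*y - 512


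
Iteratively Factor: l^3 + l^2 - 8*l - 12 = (l - 3)*(l^2 + 4*l + 4) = (l - 3)*(l + 2)*(l + 2)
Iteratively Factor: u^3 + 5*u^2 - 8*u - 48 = (u - 3)*(u^2 + 8*u + 16) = (u - 3)*(u + 4)*(u + 4)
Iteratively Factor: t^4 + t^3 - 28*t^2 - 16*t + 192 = (t + 4)*(t^3 - 3*t^2 - 16*t + 48) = (t - 3)*(t + 4)*(t^2 - 16) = (t - 4)*(t - 3)*(t + 4)*(t + 4)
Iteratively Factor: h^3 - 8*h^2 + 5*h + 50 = (h - 5)*(h^2 - 3*h - 10) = (h - 5)*(h + 2)*(h - 5)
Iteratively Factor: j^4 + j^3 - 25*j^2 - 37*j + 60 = (j + 4)*(j^3 - 3*j^2 - 13*j + 15) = (j + 3)*(j + 4)*(j^2 - 6*j + 5) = (j - 1)*(j + 3)*(j + 4)*(j - 5)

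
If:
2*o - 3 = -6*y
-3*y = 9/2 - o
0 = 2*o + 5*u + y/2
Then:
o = 3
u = -23/20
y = -1/2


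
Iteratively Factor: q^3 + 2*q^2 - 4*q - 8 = (q + 2)*(q^2 - 4) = (q - 2)*(q + 2)*(q + 2)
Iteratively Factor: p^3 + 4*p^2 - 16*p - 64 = (p - 4)*(p^2 + 8*p + 16) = (p - 4)*(p + 4)*(p + 4)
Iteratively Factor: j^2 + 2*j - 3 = (j - 1)*(j + 3)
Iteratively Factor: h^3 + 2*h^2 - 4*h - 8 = (h + 2)*(h^2 - 4) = (h - 2)*(h + 2)*(h + 2)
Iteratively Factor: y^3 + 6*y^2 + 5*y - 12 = (y + 3)*(y^2 + 3*y - 4) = (y + 3)*(y + 4)*(y - 1)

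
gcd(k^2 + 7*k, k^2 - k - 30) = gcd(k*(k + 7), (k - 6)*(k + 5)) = 1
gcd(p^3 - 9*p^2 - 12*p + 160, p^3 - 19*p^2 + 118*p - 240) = p^2 - 13*p + 40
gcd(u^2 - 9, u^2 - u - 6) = u - 3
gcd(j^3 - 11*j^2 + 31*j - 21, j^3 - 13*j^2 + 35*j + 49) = j - 7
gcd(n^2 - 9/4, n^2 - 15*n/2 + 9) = n - 3/2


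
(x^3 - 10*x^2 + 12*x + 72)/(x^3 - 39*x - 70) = (x^2 - 12*x + 36)/(x^2 - 2*x - 35)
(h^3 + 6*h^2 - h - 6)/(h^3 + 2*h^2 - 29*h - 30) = (h - 1)/(h - 5)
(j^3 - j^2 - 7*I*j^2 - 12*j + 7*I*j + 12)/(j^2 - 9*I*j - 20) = (j^2 - j*(1 + 3*I) + 3*I)/(j - 5*I)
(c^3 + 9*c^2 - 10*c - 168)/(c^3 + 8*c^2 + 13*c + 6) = (c^2 + 3*c - 28)/(c^2 + 2*c + 1)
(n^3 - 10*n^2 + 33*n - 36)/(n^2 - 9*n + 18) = (n^2 - 7*n + 12)/(n - 6)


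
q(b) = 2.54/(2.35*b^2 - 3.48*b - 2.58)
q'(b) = 2.54*(3.48 - 4.7*b)/(2.35*b^2 - 3.48*b - 2.58)^2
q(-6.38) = 0.02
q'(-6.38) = 0.01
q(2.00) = -18.14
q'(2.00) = -767.18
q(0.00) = -0.98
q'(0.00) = 1.33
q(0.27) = -0.76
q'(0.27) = 0.50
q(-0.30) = -1.92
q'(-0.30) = 7.08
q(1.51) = -1.03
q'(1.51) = -1.50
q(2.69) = 0.50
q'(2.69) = -0.91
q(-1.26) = 0.46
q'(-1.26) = 0.78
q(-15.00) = 0.00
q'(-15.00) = 0.00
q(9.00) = 0.02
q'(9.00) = -0.00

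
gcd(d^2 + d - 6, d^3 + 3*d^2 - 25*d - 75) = d + 3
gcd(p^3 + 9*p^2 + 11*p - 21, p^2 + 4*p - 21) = p + 7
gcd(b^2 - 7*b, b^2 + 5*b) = b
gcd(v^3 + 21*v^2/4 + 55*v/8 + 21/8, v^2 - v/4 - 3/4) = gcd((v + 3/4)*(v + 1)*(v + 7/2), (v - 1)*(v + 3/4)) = v + 3/4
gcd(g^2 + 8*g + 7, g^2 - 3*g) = 1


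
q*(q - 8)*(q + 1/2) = q^3 - 15*q^2/2 - 4*q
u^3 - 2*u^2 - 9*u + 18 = (u - 3)*(u - 2)*(u + 3)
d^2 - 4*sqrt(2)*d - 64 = (d - 8*sqrt(2))*(d + 4*sqrt(2))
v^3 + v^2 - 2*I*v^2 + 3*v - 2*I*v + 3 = (v + 1)*(v - 3*I)*(v + I)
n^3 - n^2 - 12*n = n*(n - 4)*(n + 3)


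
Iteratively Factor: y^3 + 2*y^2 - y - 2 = (y + 1)*(y^2 + y - 2) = (y - 1)*(y + 1)*(y + 2)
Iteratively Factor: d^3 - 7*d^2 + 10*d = (d)*(d^2 - 7*d + 10) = d*(d - 2)*(d - 5)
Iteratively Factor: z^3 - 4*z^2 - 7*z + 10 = (z - 5)*(z^2 + z - 2) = (z - 5)*(z + 2)*(z - 1)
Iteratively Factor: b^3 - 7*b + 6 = (b - 1)*(b^2 + b - 6) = (b - 2)*(b - 1)*(b + 3)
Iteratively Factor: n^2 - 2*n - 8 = (n - 4)*(n + 2)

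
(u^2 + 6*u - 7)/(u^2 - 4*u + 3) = (u + 7)/(u - 3)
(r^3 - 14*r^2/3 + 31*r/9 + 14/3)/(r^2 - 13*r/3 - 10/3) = (r^2 - 16*r/3 + 7)/(r - 5)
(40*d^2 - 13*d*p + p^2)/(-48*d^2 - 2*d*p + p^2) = (-5*d + p)/(6*d + p)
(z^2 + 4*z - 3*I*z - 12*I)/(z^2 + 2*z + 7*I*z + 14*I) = (z^2 + z*(4 - 3*I) - 12*I)/(z^2 + z*(2 + 7*I) + 14*I)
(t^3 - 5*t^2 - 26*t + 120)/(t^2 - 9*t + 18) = (t^2 + t - 20)/(t - 3)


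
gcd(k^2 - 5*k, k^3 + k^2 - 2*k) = k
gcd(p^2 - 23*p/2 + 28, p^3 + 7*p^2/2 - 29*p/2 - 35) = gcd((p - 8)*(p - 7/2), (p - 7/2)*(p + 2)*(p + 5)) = p - 7/2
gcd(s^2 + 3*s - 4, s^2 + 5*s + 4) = s + 4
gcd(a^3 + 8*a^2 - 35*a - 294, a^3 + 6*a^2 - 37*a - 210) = a^2 + a - 42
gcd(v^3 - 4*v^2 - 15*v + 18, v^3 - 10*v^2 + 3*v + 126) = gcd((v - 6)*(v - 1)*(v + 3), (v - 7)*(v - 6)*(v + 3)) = v^2 - 3*v - 18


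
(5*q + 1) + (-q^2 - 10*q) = -q^2 - 5*q + 1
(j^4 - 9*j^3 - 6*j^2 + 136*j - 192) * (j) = j^5 - 9*j^4 - 6*j^3 + 136*j^2 - 192*j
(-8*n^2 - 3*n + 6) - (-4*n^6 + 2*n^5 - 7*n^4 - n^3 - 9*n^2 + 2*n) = 4*n^6 - 2*n^5 + 7*n^4 + n^3 + n^2 - 5*n + 6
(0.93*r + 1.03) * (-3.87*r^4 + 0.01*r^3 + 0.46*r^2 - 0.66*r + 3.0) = -3.5991*r^5 - 3.9768*r^4 + 0.4381*r^3 - 0.14*r^2 + 2.1102*r + 3.09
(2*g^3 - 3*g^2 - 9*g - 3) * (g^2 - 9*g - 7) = 2*g^5 - 21*g^4 + 4*g^3 + 99*g^2 + 90*g + 21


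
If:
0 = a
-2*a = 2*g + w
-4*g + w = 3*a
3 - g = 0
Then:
No Solution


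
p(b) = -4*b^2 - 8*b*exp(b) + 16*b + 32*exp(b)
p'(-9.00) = 88.01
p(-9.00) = -467.99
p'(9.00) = -389004.03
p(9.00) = -324303.36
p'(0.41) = 43.94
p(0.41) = 49.16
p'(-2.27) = 38.52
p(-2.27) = -51.75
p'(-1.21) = 35.72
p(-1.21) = -12.79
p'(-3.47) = 45.37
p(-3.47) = -101.82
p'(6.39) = -16194.75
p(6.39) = -11453.87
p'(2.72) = 28.24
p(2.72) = 169.37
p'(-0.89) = 35.90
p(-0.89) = -1.34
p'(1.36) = 56.24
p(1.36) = 96.65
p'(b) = -8*b*exp(b) - 8*b + 24*exp(b) + 16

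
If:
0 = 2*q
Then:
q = 0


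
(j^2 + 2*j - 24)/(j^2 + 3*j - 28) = (j + 6)/(j + 7)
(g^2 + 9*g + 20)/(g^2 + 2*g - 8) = (g + 5)/(g - 2)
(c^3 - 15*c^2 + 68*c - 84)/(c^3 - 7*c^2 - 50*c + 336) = (c^2 - 9*c + 14)/(c^2 - c - 56)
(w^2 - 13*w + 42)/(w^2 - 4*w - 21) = (w - 6)/(w + 3)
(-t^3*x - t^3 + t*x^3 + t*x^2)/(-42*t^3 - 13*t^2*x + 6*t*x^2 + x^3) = t*(t^2*x + t^2 - x^3 - x^2)/(42*t^3 + 13*t^2*x - 6*t*x^2 - x^3)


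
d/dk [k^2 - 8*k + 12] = 2*k - 8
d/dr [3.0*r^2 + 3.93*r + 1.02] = 6.0*r + 3.93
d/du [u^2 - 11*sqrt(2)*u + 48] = 2*u - 11*sqrt(2)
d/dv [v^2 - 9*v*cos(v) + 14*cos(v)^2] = 9*v*sin(v) + 2*v - 14*sin(2*v) - 9*cos(v)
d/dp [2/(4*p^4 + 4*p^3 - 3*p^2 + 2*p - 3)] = 4*(-8*p^3 - 6*p^2 + 3*p - 1)/(4*p^4 + 4*p^3 - 3*p^2 + 2*p - 3)^2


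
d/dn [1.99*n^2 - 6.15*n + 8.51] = 3.98*n - 6.15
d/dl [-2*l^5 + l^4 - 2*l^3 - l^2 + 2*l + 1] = -10*l^4 + 4*l^3 - 6*l^2 - 2*l + 2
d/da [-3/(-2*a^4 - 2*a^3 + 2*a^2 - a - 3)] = 3*(-8*a^3 - 6*a^2 + 4*a - 1)/(2*a^4 + 2*a^3 - 2*a^2 + a + 3)^2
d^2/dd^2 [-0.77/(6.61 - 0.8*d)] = 0.9856/(0.8*d - 6.61)^3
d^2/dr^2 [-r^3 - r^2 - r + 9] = -6*r - 2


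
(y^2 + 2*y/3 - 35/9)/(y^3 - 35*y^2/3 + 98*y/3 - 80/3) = (y + 7/3)/(y^2 - 10*y + 16)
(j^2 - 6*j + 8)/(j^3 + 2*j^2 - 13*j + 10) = (j - 4)/(j^2 + 4*j - 5)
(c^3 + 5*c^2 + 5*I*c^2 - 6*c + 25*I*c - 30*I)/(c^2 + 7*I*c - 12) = (c^3 + 5*c^2*(1 + I) + c*(-6 + 25*I) - 30*I)/(c^2 + 7*I*c - 12)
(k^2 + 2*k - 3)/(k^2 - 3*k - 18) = (k - 1)/(k - 6)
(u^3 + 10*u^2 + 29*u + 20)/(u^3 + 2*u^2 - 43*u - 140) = (u + 1)/(u - 7)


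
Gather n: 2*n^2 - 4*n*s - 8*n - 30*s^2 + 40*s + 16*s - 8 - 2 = 2*n^2 + n*(-4*s - 8) - 30*s^2 + 56*s - 10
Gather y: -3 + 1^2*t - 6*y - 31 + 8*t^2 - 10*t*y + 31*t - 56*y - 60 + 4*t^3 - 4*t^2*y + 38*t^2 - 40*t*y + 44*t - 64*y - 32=4*t^3 + 46*t^2 + 76*t + y*(-4*t^2 - 50*t - 126) - 126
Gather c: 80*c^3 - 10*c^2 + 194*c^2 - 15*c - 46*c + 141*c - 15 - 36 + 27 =80*c^3 + 184*c^2 + 80*c - 24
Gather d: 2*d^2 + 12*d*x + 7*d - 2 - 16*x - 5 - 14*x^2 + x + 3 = 2*d^2 + d*(12*x + 7) - 14*x^2 - 15*x - 4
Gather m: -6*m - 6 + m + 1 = -5*m - 5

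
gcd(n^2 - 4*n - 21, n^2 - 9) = n + 3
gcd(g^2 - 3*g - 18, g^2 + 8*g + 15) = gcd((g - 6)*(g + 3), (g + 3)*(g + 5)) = g + 3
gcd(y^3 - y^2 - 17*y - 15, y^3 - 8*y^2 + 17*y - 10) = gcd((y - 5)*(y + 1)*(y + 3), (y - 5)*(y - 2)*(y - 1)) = y - 5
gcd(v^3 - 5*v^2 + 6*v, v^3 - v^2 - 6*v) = v^2 - 3*v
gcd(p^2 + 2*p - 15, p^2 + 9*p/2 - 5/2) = p + 5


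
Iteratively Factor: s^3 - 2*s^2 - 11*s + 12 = (s - 1)*(s^2 - s - 12) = (s - 4)*(s - 1)*(s + 3)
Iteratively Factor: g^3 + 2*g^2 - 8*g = (g)*(g^2 + 2*g - 8) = g*(g - 2)*(g + 4)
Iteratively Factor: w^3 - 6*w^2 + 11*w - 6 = (w - 2)*(w^2 - 4*w + 3) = (w - 2)*(w - 1)*(w - 3)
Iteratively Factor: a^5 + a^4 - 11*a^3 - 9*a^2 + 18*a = (a + 2)*(a^4 - a^3 - 9*a^2 + 9*a) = (a - 3)*(a + 2)*(a^3 + 2*a^2 - 3*a) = (a - 3)*(a + 2)*(a + 3)*(a^2 - a) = (a - 3)*(a - 1)*(a + 2)*(a + 3)*(a)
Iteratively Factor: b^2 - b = (b - 1)*(b)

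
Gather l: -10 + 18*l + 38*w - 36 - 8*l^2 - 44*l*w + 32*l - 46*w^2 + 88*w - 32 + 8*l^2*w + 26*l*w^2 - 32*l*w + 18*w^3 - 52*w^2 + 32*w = l^2*(8*w - 8) + l*(26*w^2 - 76*w + 50) + 18*w^3 - 98*w^2 + 158*w - 78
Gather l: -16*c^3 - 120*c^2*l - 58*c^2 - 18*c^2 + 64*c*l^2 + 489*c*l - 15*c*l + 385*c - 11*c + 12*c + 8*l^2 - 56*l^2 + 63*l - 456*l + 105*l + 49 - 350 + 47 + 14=-16*c^3 - 76*c^2 + 386*c + l^2*(64*c - 48) + l*(-120*c^2 + 474*c - 288) - 240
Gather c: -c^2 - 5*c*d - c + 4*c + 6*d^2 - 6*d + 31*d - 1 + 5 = -c^2 + c*(3 - 5*d) + 6*d^2 + 25*d + 4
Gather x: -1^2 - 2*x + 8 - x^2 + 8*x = -x^2 + 6*x + 7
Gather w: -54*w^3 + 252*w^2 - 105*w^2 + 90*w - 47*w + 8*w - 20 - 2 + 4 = -54*w^3 + 147*w^2 + 51*w - 18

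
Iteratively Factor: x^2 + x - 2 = (x - 1)*(x + 2)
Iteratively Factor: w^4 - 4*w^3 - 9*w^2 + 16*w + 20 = (w + 2)*(w^3 - 6*w^2 + 3*w + 10) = (w - 2)*(w + 2)*(w^2 - 4*w - 5) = (w - 2)*(w + 1)*(w + 2)*(w - 5)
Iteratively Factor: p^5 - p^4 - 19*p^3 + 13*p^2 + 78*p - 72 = (p + 3)*(p^4 - 4*p^3 - 7*p^2 + 34*p - 24) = (p + 3)^2*(p^3 - 7*p^2 + 14*p - 8) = (p - 2)*(p + 3)^2*(p^2 - 5*p + 4) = (p - 2)*(p - 1)*(p + 3)^2*(p - 4)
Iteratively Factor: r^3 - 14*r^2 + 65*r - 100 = (r - 4)*(r^2 - 10*r + 25) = (r - 5)*(r - 4)*(r - 5)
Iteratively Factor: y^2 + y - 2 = (y - 1)*(y + 2)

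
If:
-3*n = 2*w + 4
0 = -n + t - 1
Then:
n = -2*w/3 - 4/3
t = -2*w/3 - 1/3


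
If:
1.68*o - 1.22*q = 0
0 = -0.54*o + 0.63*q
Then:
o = 0.00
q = 0.00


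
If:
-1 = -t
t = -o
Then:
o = -1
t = 1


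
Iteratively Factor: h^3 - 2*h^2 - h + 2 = (h + 1)*(h^2 - 3*h + 2) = (h - 2)*(h + 1)*(h - 1)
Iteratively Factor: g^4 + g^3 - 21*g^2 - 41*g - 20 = (g + 4)*(g^3 - 3*g^2 - 9*g - 5) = (g + 1)*(g + 4)*(g^2 - 4*g - 5) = (g - 5)*(g + 1)*(g + 4)*(g + 1)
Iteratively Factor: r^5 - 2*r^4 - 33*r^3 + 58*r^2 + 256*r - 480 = (r + 4)*(r^4 - 6*r^3 - 9*r^2 + 94*r - 120) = (r + 4)^2*(r^3 - 10*r^2 + 31*r - 30) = (r - 2)*(r + 4)^2*(r^2 - 8*r + 15) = (r - 5)*(r - 2)*(r + 4)^2*(r - 3)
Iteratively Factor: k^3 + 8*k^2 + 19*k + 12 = (k + 3)*(k^2 + 5*k + 4) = (k + 1)*(k + 3)*(k + 4)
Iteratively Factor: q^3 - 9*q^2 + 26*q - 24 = (q - 3)*(q^2 - 6*q + 8) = (q - 3)*(q - 2)*(q - 4)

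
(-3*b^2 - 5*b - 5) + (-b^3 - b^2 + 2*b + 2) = -b^3 - 4*b^2 - 3*b - 3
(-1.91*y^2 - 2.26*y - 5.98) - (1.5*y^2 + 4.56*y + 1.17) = -3.41*y^2 - 6.82*y - 7.15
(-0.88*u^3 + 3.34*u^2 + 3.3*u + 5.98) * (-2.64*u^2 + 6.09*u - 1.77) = 2.3232*u^5 - 14.1768*u^4 + 13.1862*u^3 - 1.602*u^2 + 30.5772*u - 10.5846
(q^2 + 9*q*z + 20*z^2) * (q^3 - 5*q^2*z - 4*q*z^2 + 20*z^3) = q^5 + 4*q^4*z - 29*q^3*z^2 - 116*q^2*z^3 + 100*q*z^4 + 400*z^5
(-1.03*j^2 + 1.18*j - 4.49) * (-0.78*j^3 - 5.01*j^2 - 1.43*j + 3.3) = 0.8034*j^5 + 4.2399*j^4 - 0.936699999999999*j^3 + 17.4085*j^2 + 10.3147*j - 14.817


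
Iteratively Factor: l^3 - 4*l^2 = (l)*(l^2 - 4*l) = l^2*(l - 4)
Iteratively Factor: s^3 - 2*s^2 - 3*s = (s + 1)*(s^2 - 3*s) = (s - 3)*(s + 1)*(s)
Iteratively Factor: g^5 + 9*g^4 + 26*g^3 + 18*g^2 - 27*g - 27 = (g + 3)*(g^4 + 6*g^3 + 8*g^2 - 6*g - 9) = (g + 1)*(g + 3)*(g^3 + 5*g^2 + 3*g - 9) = (g + 1)*(g + 3)^2*(g^2 + 2*g - 3) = (g - 1)*(g + 1)*(g + 3)^2*(g + 3)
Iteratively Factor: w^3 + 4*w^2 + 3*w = (w + 1)*(w^2 + 3*w) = w*(w + 1)*(w + 3)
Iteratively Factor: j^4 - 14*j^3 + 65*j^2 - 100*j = (j - 5)*(j^3 - 9*j^2 + 20*j) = (j - 5)*(j - 4)*(j^2 - 5*j) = (j - 5)^2*(j - 4)*(j)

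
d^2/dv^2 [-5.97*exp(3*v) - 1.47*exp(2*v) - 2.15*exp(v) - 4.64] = (-53.73*exp(2*v) - 5.88*exp(v) - 2.15)*exp(v)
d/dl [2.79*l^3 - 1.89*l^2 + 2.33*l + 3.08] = 8.37*l^2 - 3.78*l + 2.33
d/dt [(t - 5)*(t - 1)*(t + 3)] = 3*t^2 - 6*t - 13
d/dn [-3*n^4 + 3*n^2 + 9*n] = -12*n^3 + 6*n + 9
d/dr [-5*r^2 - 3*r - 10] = -10*r - 3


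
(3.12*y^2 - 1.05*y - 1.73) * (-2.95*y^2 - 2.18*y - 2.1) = -9.204*y^4 - 3.7041*y^3 + 0.8405*y^2 + 5.9764*y + 3.633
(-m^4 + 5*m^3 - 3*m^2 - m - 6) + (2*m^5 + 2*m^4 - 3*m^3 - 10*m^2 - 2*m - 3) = 2*m^5 + m^4 + 2*m^3 - 13*m^2 - 3*m - 9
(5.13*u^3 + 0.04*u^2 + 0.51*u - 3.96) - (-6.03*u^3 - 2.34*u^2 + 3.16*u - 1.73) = 11.16*u^3 + 2.38*u^2 - 2.65*u - 2.23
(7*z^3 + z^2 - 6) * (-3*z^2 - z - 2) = -21*z^5 - 10*z^4 - 15*z^3 + 16*z^2 + 6*z + 12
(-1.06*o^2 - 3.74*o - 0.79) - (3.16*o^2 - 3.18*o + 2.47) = -4.22*o^2 - 0.56*o - 3.26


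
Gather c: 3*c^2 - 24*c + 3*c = 3*c^2 - 21*c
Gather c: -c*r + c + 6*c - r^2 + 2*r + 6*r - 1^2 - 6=c*(7 - r) - r^2 + 8*r - 7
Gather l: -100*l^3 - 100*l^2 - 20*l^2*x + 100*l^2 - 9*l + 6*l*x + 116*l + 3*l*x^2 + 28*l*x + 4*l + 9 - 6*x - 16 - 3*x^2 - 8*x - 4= -100*l^3 - 20*l^2*x + l*(3*x^2 + 34*x + 111) - 3*x^2 - 14*x - 11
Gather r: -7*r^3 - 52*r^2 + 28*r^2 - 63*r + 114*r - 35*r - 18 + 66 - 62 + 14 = -7*r^3 - 24*r^2 + 16*r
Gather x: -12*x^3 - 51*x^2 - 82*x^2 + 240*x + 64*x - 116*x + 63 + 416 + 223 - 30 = -12*x^3 - 133*x^2 + 188*x + 672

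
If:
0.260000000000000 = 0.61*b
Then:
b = 0.43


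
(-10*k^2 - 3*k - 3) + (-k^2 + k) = -11*k^2 - 2*k - 3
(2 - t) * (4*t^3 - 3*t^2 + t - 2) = -4*t^4 + 11*t^3 - 7*t^2 + 4*t - 4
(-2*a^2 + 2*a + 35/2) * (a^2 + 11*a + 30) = -2*a^4 - 20*a^3 - 41*a^2/2 + 505*a/2 + 525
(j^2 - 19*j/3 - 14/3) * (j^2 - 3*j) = j^4 - 28*j^3/3 + 43*j^2/3 + 14*j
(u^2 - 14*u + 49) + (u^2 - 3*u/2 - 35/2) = 2*u^2 - 31*u/2 + 63/2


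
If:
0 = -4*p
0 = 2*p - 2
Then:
No Solution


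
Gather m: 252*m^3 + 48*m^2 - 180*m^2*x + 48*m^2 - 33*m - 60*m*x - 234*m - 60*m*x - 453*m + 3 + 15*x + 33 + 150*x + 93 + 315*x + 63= 252*m^3 + m^2*(96 - 180*x) + m*(-120*x - 720) + 480*x + 192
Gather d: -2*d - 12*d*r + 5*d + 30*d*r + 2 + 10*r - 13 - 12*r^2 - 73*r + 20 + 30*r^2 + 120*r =d*(18*r + 3) + 18*r^2 + 57*r + 9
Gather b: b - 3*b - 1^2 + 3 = 2 - 2*b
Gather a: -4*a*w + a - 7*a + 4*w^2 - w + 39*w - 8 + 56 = a*(-4*w - 6) + 4*w^2 + 38*w + 48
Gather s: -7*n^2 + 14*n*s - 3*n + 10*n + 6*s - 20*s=-7*n^2 + 7*n + s*(14*n - 14)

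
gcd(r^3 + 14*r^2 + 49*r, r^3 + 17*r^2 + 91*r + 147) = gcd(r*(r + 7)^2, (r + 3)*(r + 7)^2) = r^2 + 14*r + 49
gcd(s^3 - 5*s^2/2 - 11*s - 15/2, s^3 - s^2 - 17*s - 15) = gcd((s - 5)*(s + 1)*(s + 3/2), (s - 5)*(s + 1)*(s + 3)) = s^2 - 4*s - 5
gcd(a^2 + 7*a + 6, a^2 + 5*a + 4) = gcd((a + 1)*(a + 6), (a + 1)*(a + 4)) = a + 1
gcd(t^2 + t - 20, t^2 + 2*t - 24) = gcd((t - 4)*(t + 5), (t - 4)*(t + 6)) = t - 4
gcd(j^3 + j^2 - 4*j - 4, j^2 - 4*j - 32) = 1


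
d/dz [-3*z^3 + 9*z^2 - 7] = 9*z*(2 - z)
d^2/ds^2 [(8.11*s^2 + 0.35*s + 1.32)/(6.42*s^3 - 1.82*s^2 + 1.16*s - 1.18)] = (668.530007999999*s^6 + 86.5544400000001*s^5 + 265.949784*s^4 + 644.7084*s^3 + 12.531336*s^2 + 38.768088*s + 21.425608)/(264.609288*s^9 - 225.041544*s^8 + 207.229896*s^7 - 233.258048*s^6 + 120.16896*s^5 - 71.799048*s^4 + 43.325816*s^3 - 12.365928*s^2 + 4.845552*s - 1.643032)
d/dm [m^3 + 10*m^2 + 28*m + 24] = 3*m^2 + 20*m + 28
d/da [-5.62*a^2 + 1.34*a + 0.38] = 1.34 - 11.24*a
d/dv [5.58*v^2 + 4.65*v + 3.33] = 11.16*v + 4.65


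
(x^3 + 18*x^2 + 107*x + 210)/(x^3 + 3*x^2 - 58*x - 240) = (x + 7)/(x - 8)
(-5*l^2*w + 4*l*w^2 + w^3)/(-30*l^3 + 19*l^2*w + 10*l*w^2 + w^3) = w/(6*l + w)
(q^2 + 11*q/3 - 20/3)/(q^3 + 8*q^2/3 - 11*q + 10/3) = (3*q - 4)/(3*q^2 - 7*q + 2)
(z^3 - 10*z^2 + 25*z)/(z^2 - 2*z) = (z^2 - 10*z + 25)/(z - 2)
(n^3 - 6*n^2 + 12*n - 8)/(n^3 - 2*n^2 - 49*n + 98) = (n^2 - 4*n + 4)/(n^2 - 49)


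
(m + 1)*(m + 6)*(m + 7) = m^3 + 14*m^2 + 55*m + 42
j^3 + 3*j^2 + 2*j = j*(j + 1)*(j + 2)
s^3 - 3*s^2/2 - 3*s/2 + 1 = (s - 2)*(s - 1/2)*(s + 1)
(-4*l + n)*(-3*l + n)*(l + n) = 12*l^3 + 5*l^2*n - 6*l*n^2 + n^3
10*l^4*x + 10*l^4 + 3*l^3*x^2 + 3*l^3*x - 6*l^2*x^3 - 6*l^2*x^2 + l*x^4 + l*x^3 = (-5*l + x)*(-2*l + x)*(l + x)*(l*x + l)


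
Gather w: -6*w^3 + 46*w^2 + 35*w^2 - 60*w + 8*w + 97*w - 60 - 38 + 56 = -6*w^3 + 81*w^2 + 45*w - 42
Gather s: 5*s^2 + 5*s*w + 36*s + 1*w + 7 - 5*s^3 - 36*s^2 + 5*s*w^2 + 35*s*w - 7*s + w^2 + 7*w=-5*s^3 - 31*s^2 + s*(5*w^2 + 40*w + 29) + w^2 + 8*w + 7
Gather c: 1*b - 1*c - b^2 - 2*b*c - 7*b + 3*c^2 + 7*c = -b^2 - 6*b + 3*c^2 + c*(6 - 2*b)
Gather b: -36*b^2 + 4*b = -36*b^2 + 4*b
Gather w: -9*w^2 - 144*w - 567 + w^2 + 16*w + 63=-8*w^2 - 128*w - 504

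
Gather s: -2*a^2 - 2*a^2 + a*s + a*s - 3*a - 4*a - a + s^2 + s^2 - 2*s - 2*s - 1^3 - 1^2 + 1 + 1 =-4*a^2 - 8*a + 2*s^2 + s*(2*a - 4)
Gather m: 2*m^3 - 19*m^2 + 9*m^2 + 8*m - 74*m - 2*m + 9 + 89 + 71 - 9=2*m^3 - 10*m^2 - 68*m + 160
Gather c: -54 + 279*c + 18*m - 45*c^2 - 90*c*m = -45*c^2 + c*(279 - 90*m) + 18*m - 54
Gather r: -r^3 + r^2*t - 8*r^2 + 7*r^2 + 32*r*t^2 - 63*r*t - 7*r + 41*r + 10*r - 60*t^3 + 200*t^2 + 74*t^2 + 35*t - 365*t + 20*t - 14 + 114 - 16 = -r^3 + r^2*(t - 1) + r*(32*t^2 - 63*t + 44) - 60*t^3 + 274*t^2 - 310*t + 84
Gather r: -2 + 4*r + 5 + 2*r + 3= 6*r + 6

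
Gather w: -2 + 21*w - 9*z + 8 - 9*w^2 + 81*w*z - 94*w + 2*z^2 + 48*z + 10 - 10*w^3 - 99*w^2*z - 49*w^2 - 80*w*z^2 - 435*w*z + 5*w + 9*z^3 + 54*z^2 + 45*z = -10*w^3 + w^2*(-99*z - 58) + w*(-80*z^2 - 354*z - 68) + 9*z^3 + 56*z^2 + 84*z + 16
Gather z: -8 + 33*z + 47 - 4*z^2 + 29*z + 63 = -4*z^2 + 62*z + 102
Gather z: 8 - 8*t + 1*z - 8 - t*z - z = -t*z - 8*t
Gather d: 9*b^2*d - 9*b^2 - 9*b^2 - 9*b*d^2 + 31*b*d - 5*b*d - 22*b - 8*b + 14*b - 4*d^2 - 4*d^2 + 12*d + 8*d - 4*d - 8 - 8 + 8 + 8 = -18*b^2 - 16*b + d^2*(-9*b - 8) + d*(9*b^2 + 26*b + 16)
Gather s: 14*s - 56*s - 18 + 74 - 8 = 48 - 42*s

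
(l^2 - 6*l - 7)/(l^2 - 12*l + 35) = (l + 1)/(l - 5)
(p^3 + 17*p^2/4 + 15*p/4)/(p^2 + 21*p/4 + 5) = p*(p + 3)/(p + 4)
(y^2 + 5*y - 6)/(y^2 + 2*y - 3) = (y + 6)/(y + 3)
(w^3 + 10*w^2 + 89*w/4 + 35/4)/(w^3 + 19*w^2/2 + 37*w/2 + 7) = (w + 5/2)/(w + 2)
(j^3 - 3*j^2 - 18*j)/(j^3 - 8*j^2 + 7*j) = (j^2 - 3*j - 18)/(j^2 - 8*j + 7)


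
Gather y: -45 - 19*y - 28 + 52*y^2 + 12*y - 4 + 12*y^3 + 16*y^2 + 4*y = 12*y^3 + 68*y^2 - 3*y - 77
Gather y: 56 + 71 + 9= 136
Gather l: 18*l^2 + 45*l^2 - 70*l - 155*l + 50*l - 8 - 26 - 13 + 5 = 63*l^2 - 175*l - 42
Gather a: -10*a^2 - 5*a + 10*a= -10*a^2 + 5*a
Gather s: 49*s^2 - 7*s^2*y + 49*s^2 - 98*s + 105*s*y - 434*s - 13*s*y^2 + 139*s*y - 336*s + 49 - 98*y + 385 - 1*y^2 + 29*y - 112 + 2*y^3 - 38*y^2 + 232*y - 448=s^2*(98 - 7*y) + s*(-13*y^2 + 244*y - 868) + 2*y^3 - 39*y^2 + 163*y - 126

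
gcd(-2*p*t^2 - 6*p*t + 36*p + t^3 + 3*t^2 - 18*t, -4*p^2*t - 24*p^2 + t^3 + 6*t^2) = 2*p*t + 12*p - t^2 - 6*t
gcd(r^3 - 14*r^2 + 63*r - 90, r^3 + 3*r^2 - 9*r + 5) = 1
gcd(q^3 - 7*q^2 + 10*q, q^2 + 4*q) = q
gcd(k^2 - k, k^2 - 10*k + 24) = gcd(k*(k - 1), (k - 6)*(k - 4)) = 1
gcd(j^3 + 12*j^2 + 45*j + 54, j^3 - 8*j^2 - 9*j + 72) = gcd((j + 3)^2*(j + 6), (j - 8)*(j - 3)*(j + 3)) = j + 3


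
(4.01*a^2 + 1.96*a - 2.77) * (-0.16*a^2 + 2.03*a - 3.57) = -0.6416*a^4 + 7.8267*a^3 - 9.8937*a^2 - 12.6203*a + 9.8889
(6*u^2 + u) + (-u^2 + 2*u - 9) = 5*u^2 + 3*u - 9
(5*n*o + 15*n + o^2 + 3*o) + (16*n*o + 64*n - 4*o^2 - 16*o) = 21*n*o + 79*n - 3*o^2 - 13*o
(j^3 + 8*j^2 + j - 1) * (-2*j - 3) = -2*j^4 - 19*j^3 - 26*j^2 - j + 3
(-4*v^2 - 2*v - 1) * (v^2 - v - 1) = -4*v^4 + 2*v^3 + 5*v^2 + 3*v + 1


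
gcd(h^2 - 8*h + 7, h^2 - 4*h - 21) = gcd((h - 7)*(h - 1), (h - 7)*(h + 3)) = h - 7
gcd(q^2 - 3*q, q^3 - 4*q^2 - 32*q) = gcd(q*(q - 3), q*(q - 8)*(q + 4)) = q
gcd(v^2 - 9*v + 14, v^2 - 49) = v - 7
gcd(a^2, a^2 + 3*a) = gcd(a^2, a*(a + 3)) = a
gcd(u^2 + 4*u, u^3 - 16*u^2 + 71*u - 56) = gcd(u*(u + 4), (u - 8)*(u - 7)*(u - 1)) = 1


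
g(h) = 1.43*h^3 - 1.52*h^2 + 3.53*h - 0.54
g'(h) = 4.29*h^2 - 3.04*h + 3.53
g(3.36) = 48.40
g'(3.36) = 41.75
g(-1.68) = -17.54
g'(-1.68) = 20.75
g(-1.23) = -9.84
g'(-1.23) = 13.76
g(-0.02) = -0.61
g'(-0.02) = 3.59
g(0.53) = 1.12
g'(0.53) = 3.12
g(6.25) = 311.27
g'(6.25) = 152.11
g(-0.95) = -6.49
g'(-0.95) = 10.29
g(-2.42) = -38.25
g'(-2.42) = 36.01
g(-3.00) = -63.42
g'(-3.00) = 51.26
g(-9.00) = -1197.90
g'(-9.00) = 378.38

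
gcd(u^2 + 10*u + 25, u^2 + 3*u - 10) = u + 5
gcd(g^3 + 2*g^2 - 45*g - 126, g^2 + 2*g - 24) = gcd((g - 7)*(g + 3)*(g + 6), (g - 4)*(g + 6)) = g + 6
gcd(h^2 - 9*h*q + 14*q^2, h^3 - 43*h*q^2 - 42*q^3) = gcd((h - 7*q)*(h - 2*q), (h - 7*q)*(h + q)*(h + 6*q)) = -h + 7*q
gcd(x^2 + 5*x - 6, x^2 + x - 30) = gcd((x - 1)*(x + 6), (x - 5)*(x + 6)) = x + 6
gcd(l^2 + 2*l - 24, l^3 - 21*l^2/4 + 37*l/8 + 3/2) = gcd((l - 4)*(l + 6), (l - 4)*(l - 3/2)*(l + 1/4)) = l - 4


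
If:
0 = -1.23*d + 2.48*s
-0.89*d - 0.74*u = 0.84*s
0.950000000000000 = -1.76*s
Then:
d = -1.09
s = -0.54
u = 1.92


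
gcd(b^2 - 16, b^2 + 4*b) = b + 4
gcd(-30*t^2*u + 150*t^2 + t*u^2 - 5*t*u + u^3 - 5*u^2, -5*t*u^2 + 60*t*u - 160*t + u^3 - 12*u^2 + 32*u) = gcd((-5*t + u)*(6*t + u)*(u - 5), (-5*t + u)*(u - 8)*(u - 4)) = 5*t - u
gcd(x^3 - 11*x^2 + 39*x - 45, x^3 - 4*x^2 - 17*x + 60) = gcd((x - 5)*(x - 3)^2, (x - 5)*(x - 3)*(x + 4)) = x^2 - 8*x + 15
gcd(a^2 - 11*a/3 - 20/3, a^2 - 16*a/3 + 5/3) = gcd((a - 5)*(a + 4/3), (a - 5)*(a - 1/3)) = a - 5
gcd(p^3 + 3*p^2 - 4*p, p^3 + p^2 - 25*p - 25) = 1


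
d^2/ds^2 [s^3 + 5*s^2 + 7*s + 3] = 6*s + 10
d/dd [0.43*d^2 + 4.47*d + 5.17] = 0.86*d + 4.47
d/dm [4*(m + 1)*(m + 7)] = 8*m + 32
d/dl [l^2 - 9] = 2*l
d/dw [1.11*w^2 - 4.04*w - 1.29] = 2.22*w - 4.04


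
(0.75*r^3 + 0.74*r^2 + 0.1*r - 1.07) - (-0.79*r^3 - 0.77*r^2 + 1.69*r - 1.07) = 1.54*r^3 + 1.51*r^2 - 1.59*r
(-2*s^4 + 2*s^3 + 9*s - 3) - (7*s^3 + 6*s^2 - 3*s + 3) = -2*s^4 - 5*s^3 - 6*s^2 + 12*s - 6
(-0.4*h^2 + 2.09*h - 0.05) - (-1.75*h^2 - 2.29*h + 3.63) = 1.35*h^2 + 4.38*h - 3.68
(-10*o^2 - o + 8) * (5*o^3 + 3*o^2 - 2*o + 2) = -50*o^5 - 35*o^4 + 57*o^3 + 6*o^2 - 18*o + 16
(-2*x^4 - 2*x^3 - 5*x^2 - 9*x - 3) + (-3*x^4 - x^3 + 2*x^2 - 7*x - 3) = -5*x^4 - 3*x^3 - 3*x^2 - 16*x - 6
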